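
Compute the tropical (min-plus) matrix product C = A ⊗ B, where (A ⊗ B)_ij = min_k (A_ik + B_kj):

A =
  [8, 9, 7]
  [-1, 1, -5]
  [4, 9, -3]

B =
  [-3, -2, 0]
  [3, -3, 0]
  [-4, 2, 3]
A ⊗ B =
  [3, 6, 8]
  [-9, -3, -2]
  [-7, -1, 0]

Apply the min-plus product entry-by-entry:
  C[0][0] = min over k of (A[0][0] + B[0][0] = 8 + -3 = 5, A[0][1] + B[1][0] = 9 + 3 = 12, A[0][2] + B[2][0] = 7 + -4 = 3) = 3 (attained at k = 2)
  C[0][1] = min over k of (A[0][0] + B[0][1] = 8 + -2 = 6, A[0][1] + B[1][1] = 9 + -3 = 6, A[0][2] + B[2][1] = 7 + 2 = 9) = 6 (attained at k = 0)
  C[0][2] = min over k of (A[0][0] + B[0][2] = 8 + 0 = 8, A[0][1] + B[1][2] = 9 + 0 = 9, A[0][2] + B[2][2] = 7 + 3 = 10) = 8 (attained at k = 0)
  C[1][0] = min over k of (A[1][0] + B[0][0] = -1 + -3 = -4, A[1][1] + B[1][0] = 1 + 3 = 4, A[1][2] + B[2][0] = -5 + -4 = -9) = -9 (attained at k = 2)
  C[1][1] = min over k of (A[1][0] + B[0][1] = -1 + -2 = -3, A[1][1] + B[1][1] = 1 + -3 = -2, A[1][2] + B[2][1] = -5 + 2 = -3) = -3 (attained at k = 0)
  C[1][2] = min over k of (A[1][0] + B[0][2] = -1 + 0 = -1, A[1][1] + B[1][2] = 1 + 0 = 1, A[1][2] + B[2][2] = -5 + 3 = -2) = -2 (attained at k = 2)
  C[2][0] = min over k of (A[2][0] + B[0][0] = 4 + -3 = 1, A[2][1] + B[1][0] = 9 + 3 = 12, A[2][2] + B[2][0] = -3 + -4 = -7) = -7 (attained at k = 2)
  C[2][1] = min over k of (A[2][0] + B[0][1] = 4 + -2 = 2, A[2][1] + B[1][1] = 9 + -3 = 6, A[2][2] + B[2][1] = -3 + 2 = -1) = -1 (attained at k = 2)
  C[2][2] = min over k of (A[2][0] + B[0][2] = 4 + 0 = 4, A[2][1] + B[1][2] = 9 + 0 = 9, A[2][2] + B[2][2] = -3 + 3 = 0) = 0 (attained at k = 2)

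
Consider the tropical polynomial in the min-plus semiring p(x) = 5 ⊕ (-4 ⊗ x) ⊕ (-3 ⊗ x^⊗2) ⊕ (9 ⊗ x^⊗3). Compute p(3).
p(3) = -1

A tropical monomial a ⊗ x^⊗i evaluates to a + i · x. Evaluating each term at x = 3:
  Term 0 contributes 5 + 0 · 3 = 5
  Term 1 contributes -4 + 1 · 3 = -1
  Term 2 contributes -3 + 2 · 3 = 3
  Term 3 contributes 9 + 3 · 3 = 18
p(3) = ⊕ of these = min[5, -1, 3, 18] = -1.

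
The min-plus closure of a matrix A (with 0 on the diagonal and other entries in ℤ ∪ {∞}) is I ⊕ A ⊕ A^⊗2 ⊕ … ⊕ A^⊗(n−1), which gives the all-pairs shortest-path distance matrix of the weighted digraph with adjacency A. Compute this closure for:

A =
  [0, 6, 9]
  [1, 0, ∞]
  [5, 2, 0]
Closure =
  [0, 6, 9]
  [1, 0, 10]
  [3, 2, 0]

This is the Floyd-Warshall all-pairs shortest-path computation. For each intermediate vertex k = 0, 1, …, 2, update dist[i][j] ← min(dist[i][j], dist[i][k] + dist[k][j]). The final matrix gives, for each (i, j), the minimum total weight of any directed path from i to j (possibly empty when i = j).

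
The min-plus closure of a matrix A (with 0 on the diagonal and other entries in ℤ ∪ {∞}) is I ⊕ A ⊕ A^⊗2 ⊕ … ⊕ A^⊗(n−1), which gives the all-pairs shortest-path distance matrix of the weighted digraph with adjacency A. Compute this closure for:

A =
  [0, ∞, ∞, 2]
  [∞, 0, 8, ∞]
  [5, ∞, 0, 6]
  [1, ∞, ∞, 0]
Closure =
  [0, ∞, ∞, 2]
  [13, 0, 8, 14]
  [5, ∞, 0, 6]
  [1, ∞, ∞, 0]

This is the Floyd-Warshall all-pairs shortest-path computation. For each intermediate vertex k = 0, 1, …, 3, update dist[i][j] ← min(dist[i][j], dist[i][k] + dist[k][j]). The final matrix gives, for each (i, j), the minimum total weight of any directed path from i to j (possibly empty when i = j).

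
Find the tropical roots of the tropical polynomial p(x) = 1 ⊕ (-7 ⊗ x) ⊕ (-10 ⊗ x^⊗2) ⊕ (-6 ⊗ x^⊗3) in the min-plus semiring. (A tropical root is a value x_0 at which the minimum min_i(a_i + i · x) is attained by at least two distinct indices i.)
Roots: {-4, 3, 8}

Each tropical root is a break point of the lower envelope of the lines y = a_i + i · x (there are 4 lines, with slopes 0, 1, ..., 3). Only the lines that attain the minimum somewhere contribute to roots; other lines are dominated. Here the surviving (envelope) indices are i = 3, i = 2, i = 1, i = 0.
Intersections between consecutive envelope lines give the roots: for adjacent envelope indices i < j the intersection is x = (a_i − a_j) / (j − i). Reading off the sorted break points: {-4, 3, 8}.
Verification: at each break x_0, at least two indices attain the minimum of min_i(a_i + i · x_0).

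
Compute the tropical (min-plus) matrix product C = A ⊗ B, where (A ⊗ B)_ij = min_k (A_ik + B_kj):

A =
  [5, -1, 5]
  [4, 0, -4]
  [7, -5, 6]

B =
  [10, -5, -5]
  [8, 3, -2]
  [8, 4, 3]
A ⊗ B =
  [7, 0, -3]
  [4, -1, -2]
  [3, -2, -7]

Apply the min-plus product entry-by-entry:
  C[0][0] = min over k of (A[0][0] + B[0][0] = 5 + 10 = 15, A[0][1] + B[1][0] = -1 + 8 = 7, A[0][2] + B[2][0] = 5 + 8 = 13) = 7 (attained at k = 1)
  C[0][1] = min over k of (A[0][0] + B[0][1] = 5 + -5 = 0, A[0][1] + B[1][1] = -1 + 3 = 2, A[0][2] + B[2][1] = 5 + 4 = 9) = 0 (attained at k = 0)
  C[0][2] = min over k of (A[0][0] + B[0][2] = 5 + -5 = 0, A[0][1] + B[1][2] = -1 + -2 = -3, A[0][2] + B[2][2] = 5 + 3 = 8) = -3 (attained at k = 1)
  C[1][0] = min over k of (A[1][0] + B[0][0] = 4 + 10 = 14, A[1][1] + B[1][0] = 0 + 8 = 8, A[1][2] + B[2][0] = -4 + 8 = 4) = 4 (attained at k = 2)
  C[1][1] = min over k of (A[1][0] + B[0][1] = 4 + -5 = -1, A[1][1] + B[1][1] = 0 + 3 = 3, A[1][2] + B[2][1] = -4 + 4 = 0) = -1 (attained at k = 0)
  C[1][2] = min over k of (A[1][0] + B[0][2] = 4 + -5 = -1, A[1][1] + B[1][2] = 0 + -2 = -2, A[1][2] + B[2][2] = -4 + 3 = -1) = -2 (attained at k = 1)
  C[2][0] = min over k of (A[2][0] + B[0][0] = 7 + 10 = 17, A[2][1] + B[1][0] = -5 + 8 = 3, A[2][2] + B[2][0] = 6 + 8 = 14) = 3 (attained at k = 1)
  C[2][1] = min over k of (A[2][0] + B[0][1] = 7 + -5 = 2, A[2][1] + B[1][1] = -5 + 3 = -2, A[2][2] + B[2][1] = 6 + 4 = 10) = -2 (attained at k = 1)
  C[2][2] = min over k of (A[2][0] + B[0][2] = 7 + -5 = 2, A[2][1] + B[1][2] = -5 + -2 = -7, A[2][2] + B[2][2] = 6 + 3 = 9) = -7 (attained at k = 1)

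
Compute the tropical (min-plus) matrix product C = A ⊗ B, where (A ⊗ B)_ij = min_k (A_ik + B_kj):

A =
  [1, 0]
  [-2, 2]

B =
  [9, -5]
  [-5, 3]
A ⊗ B =
  [-5, -4]
  [-3, -7]

Apply the min-plus product entry-by-entry:
  C[0][0] = min over k of (A[0][0] + B[0][0] = 1 + 9 = 10, A[0][1] + B[1][0] = 0 + -5 = -5) = -5 (attained at k = 1)
  C[0][1] = min over k of (A[0][0] + B[0][1] = 1 + -5 = -4, A[0][1] + B[1][1] = 0 + 3 = 3) = -4 (attained at k = 0)
  C[1][0] = min over k of (A[1][0] + B[0][0] = -2 + 9 = 7, A[1][1] + B[1][0] = 2 + -5 = -3) = -3 (attained at k = 1)
  C[1][1] = min over k of (A[1][0] + B[0][1] = -2 + -5 = -7, A[1][1] + B[1][1] = 2 + 3 = 5) = -7 (attained at k = 0)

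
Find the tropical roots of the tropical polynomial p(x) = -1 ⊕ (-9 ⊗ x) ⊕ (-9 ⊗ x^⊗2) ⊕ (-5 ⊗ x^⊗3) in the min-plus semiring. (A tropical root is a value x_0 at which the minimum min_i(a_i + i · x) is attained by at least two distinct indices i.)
Roots: {-4, 0, 8}

Each tropical root is a break point of the lower envelope of the lines y = a_i + i · x (there are 4 lines, with slopes 0, 1, ..., 3). Only the lines that attain the minimum somewhere contribute to roots; other lines are dominated. Here the surviving (envelope) indices are i = 3, i = 2, i = 1, i = 0.
Intersections between consecutive envelope lines give the roots: for adjacent envelope indices i < j the intersection is x = (a_i − a_j) / (j − i). Reading off the sorted break points: {-4, 0, 8}.
Verification: at each break x_0, at least two indices attain the minimum of min_i(a_i + i · x_0).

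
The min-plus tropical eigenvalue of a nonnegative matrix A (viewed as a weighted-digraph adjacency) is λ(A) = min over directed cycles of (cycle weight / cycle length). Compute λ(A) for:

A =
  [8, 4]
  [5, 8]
λ(A) = 9/2

Enumerate directed cycles and compute their means (weight / length). Sample:
  cycle 0 → 0: weight = 8, length = 1, mean = 8/1 ≈ 8.000
  cycle 1 → 1: weight = 8, length = 1, mean = 8/1 ≈ 8.000
  cycle 0 → 1 → 0: weight = 9, length = 2, mean = 9/2 ≈ 4.500
  cycle 1 → 0 → 1: weight = 9, length = 2, mean = 9/2 ≈ 4.500
Minimum mean = 4.500, attained e.g. along the cycle 0 → 1 → 0 with weight 9 and length 2. So λ(A) = 9/2 = 9/2.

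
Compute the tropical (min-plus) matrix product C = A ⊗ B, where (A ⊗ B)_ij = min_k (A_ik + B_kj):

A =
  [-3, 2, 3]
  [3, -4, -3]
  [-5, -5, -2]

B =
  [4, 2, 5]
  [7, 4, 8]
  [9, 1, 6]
A ⊗ B =
  [1, -1, 2]
  [3, -2, 3]
  [-1, -3, 0]

Apply the min-plus product entry-by-entry:
  C[0][0] = min over k of (A[0][0] + B[0][0] = -3 + 4 = 1, A[0][1] + B[1][0] = 2 + 7 = 9, A[0][2] + B[2][0] = 3 + 9 = 12) = 1 (attained at k = 0)
  C[0][1] = min over k of (A[0][0] + B[0][1] = -3 + 2 = -1, A[0][1] + B[1][1] = 2 + 4 = 6, A[0][2] + B[2][1] = 3 + 1 = 4) = -1 (attained at k = 0)
  C[0][2] = min over k of (A[0][0] + B[0][2] = -3 + 5 = 2, A[0][1] + B[1][2] = 2 + 8 = 10, A[0][2] + B[2][2] = 3 + 6 = 9) = 2 (attained at k = 0)
  C[1][0] = min over k of (A[1][0] + B[0][0] = 3 + 4 = 7, A[1][1] + B[1][0] = -4 + 7 = 3, A[1][2] + B[2][0] = -3 + 9 = 6) = 3 (attained at k = 1)
  C[1][1] = min over k of (A[1][0] + B[0][1] = 3 + 2 = 5, A[1][1] + B[1][1] = -4 + 4 = 0, A[1][2] + B[2][1] = -3 + 1 = -2) = -2 (attained at k = 2)
  C[1][2] = min over k of (A[1][0] + B[0][2] = 3 + 5 = 8, A[1][1] + B[1][2] = -4 + 8 = 4, A[1][2] + B[2][2] = -3 + 6 = 3) = 3 (attained at k = 2)
  C[2][0] = min over k of (A[2][0] + B[0][0] = -5 + 4 = -1, A[2][1] + B[1][0] = -5 + 7 = 2, A[2][2] + B[2][0] = -2 + 9 = 7) = -1 (attained at k = 0)
  C[2][1] = min over k of (A[2][0] + B[0][1] = -5 + 2 = -3, A[2][1] + B[1][1] = -5 + 4 = -1, A[2][2] + B[2][1] = -2 + 1 = -1) = -3 (attained at k = 0)
  C[2][2] = min over k of (A[2][0] + B[0][2] = -5 + 5 = 0, A[2][1] + B[1][2] = -5 + 8 = 3, A[2][2] + B[2][2] = -2 + 6 = 4) = 0 (attained at k = 0)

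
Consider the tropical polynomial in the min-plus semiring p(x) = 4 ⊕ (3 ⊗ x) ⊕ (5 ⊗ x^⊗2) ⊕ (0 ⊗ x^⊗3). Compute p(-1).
p(-1) = -3

A tropical monomial a ⊗ x^⊗i evaluates to a + i · x. Evaluating each term at x = -1:
  Term 0 contributes 4 + 0 · -1 = 4
  Term 1 contributes 3 + 1 · -1 = 2
  Term 2 contributes 5 + 2 · -1 = 3
  Term 3 contributes 0 + 3 · -1 = -3
p(-1) = ⊕ of these = min[4, 2, 3, -3] = -3.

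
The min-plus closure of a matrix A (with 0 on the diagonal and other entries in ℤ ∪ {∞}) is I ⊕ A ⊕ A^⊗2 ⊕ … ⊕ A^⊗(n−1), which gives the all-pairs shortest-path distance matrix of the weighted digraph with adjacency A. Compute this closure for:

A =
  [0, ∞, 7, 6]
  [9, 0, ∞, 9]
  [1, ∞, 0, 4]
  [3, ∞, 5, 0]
Closure =
  [0, ∞, 7, 6]
  [9, 0, 14, 9]
  [1, ∞, 0, 4]
  [3, ∞, 5, 0]

This is the Floyd-Warshall all-pairs shortest-path computation. For each intermediate vertex k = 0, 1, …, 3, update dist[i][j] ← min(dist[i][j], dist[i][k] + dist[k][j]). The final matrix gives, for each (i, j), the minimum total weight of any directed path from i to j (possibly empty when i = j).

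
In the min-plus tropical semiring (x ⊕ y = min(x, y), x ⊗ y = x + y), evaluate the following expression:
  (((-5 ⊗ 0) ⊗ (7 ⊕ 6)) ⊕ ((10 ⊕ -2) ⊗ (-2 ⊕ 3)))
(((-5 ⊗ 0) ⊗ (7 ⊕ 6)) ⊕ ((10 ⊕ -2) ⊗ (-2 ⊕ 3))) = -4

Expand innermost to outermost. Recall ⊕ takes the minimum of its arguments and ⊗ takes their sum. Working out the expression (((-5 ⊗ 0) ⊗ (7 ⊕ 6)) ⊕ ((10 ⊕ -2) ⊗ (-2 ⊕ 3))) gives -4.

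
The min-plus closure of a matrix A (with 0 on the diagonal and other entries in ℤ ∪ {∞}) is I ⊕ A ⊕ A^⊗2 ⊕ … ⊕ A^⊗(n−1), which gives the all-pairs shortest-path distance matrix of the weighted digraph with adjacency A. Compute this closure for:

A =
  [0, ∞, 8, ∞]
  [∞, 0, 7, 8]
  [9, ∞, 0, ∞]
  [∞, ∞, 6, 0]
Closure =
  [0, ∞, 8, ∞]
  [16, 0, 7, 8]
  [9, ∞, 0, ∞]
  [15, ∞, 6, 0]

This is the Floyd-Warshall all-pairs shortest-path computation. For each intermediate vertex k = 0, 1, …, 3, update dist[i][j] ← min(dist[i][j], dist[i][k] + dist[k][j]). The final matrix gives, for each (i, j), the minimum total weight of any directed path from i to j (possibly empty when i = j).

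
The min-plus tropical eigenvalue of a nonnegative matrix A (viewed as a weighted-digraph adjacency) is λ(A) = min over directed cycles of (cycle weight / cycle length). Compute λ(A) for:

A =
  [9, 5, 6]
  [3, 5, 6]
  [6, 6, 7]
λ(A) = 4

Enumerate directed cycles and compute their means (weight / length). Sample:
  cycle 0 → 0: weight = 9, length = 1, mean = 9/1 ≈ 9.000
  cycle 1 → 1: weight = 5, length = 1, mean = 5/1 ≈ 5.000
  cycle 2 → 2: weight = 7, length = 1, mean = 7/1 ≈ 7.000
  cycle 0 → 1 → 0: weight = 8, length = 2, mean = 8/2 ≈ 4.000
  cycle 0 → 2 → 0: weight = 12, length = 2, mean = 12/2 ≈ 6.000
  cycle 1 → 0 → 1: weight = 8, length = 2, mean = 8/2 ≈ 4.000
Minimum mean = 4.000, attained e.g. along the cycle 0 → 1 → 0 with weight 8 and length 2. So λ(A) = 8/2 = 4.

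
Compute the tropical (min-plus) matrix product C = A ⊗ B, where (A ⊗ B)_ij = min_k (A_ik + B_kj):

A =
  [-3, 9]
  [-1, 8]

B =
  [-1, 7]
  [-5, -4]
A ⊗ B =
  [-4, 4]
  [-2, 4]

Apply the min-plus product entry-by-entry:
  C[0][0] = min over k of (A[0][0] + B[0][0] = -3 + -1 = -4, A[0][1] + B[1][0] = 9 + -5 = 4) = -4 (attained at k = 0)
  C[0][1] = min over k of (A[0][0] + B[0][1] = -3 + 7 = 4, A[0][1] + B[1][1] = 9 + -4 = 5) = 4 (attained at k = 0)
  C[1][0] = min over k of (A[1][0] + B[0][0] = -1 + -1 = -2, A[1][1] + B[1][0] = 8 + -5 = 3) = -2 (attained at k = 0)
  C[1][1] = min over k of (A[1][0] + B[0][1] = -1 + 7 = 6, A[1][1] + B[1][1] = 8 + -4 = 4) = 4 (attained at k = 1)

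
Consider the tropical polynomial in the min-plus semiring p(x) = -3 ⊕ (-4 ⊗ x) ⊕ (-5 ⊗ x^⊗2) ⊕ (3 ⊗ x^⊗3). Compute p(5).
p(5) = -3

A tropical monomial a ⊗ x^⊗i evaluates to a + i · x. Evaluating each term at x = 5:
  Term 0 contributes -3 + 0 · 5 = -3
  Term 1 contributes -4 + 1 · 5 = 1
  Term 2 contributes -5 + 2 · 5 = 5
  Term 3 contributes 3 + 3 · 5 = 18
p(5) = ⊕ of these = min[-3, 1, 5, 18] = -3.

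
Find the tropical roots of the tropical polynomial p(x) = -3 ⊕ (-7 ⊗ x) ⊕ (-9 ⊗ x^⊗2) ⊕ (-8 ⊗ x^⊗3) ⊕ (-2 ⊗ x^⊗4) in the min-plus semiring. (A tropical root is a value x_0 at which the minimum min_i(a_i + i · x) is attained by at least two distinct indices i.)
Roots: {-6, -1, 2, 4}

Each tropical root is a break point of the lower envelope of the lines y = a_i + i · x (there are 5 lines, with slopes 0, 1, ..., 4). Only the lines that attain the minimum somewhere contribute to roots; other lines are dominated. Here the surviving (envelope) indices are i = 4, i = 3, i = 2, i = 1, i = 0.
Intersections between consecutive envelope lines give the roots: for adjacent envelope indices i < j the intersection is x = (a_i − a_j) / (j − i). Reading off the sorted break points: {-6, -1, 2, 4}.
Verification: at each break x_0, at least two indices attain the minimum of min_i(a_i + i · x_0).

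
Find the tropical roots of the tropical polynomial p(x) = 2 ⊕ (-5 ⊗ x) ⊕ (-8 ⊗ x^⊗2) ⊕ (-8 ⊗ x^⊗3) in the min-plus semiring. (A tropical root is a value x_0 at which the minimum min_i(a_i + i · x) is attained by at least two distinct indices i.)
Roots: {0, 3, 7}

Each tropical root is a break point of the lower envelope of the lines y = a_i + i · x (there are 4 lines, with slopes 0, 1, ..., 3). Only the lines that attain the minimum somewhere contribute to roots; other lines are dominated. Here the surviving (envelope) indices are i = 3, i = 2, i = 1, i = 0.
Intersections between consecutive envelope lines give the roots: for adjacent envelope indices i < j the intersection is x = (a_i − a_j) / (j − i). Reading off the sorted break points: {0, 3, 7}.
Verification: at each break x_0, at least two indices attain the minimum of min_i(a_i + i · x_0).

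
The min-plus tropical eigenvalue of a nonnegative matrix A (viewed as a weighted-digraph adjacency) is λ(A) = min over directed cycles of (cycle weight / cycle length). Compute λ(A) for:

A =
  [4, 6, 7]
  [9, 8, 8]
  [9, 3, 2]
λ(A) = 2

Enumerate directed cycles and compute their means (weight / length). Sample:
  cycle 0 → 0: weight = 4, length = 1, mean = 4/1 ≈ 4.000
  cycle 1 → 1: weight = 8, length = 1, mean = 8/1 ≈ 8.000
  cycle 2 → 2: weight = 2, length = 1, mean = 2/1 ≈ 2.000
  cycle 0 → 1 → 0: weight = 15, length = 2, mean = 15/2 ≈ 7.500
  cycle 0 → 2 → 0: weight = 16, length = 2, mean = 16/2 ≈ 8.000
  cycle 1 → 0 → 1: weight = 15, length = 2, mean = 15/2 ≈ 7.500
Minimum mean = 2.000, attained e.g. along the cycle 2 → 2 with weight 2 and length 1. So λ(A) = 2/1 = 2.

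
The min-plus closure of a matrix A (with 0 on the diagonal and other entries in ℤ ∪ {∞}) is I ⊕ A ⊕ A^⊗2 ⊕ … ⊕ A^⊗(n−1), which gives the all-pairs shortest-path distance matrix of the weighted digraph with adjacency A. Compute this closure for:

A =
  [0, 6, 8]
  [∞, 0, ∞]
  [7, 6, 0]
Closure =
  [0, 6, 8]
  [∞, 0, ∞]
  [7, 6, 0]

This is the Floyd-Warshall all-pairs shortest-path computation. For each intermediate vertex k = 0, 1, …, 2, update dist[i][j] ← min(dist[i][j], dist[i][k] + dist[k][j]). The final matrix gives, for each (i, j), the minimum total weight of any directed path from i to j (possibly empty when i = j).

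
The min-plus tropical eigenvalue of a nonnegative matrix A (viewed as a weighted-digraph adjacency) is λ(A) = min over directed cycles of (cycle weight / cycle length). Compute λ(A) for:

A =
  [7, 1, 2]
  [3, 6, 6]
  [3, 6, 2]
λ(A) = 2

Enumerate directed cycles and compute their means (weight / length). Sample:
  cycle 0 → 0: weight = 7, length = 1, mean = 7/1 ≈ 7.000
  cycle 1 → 1: weight = 6, length = 1, mean = 6/1 ≈ 6.000
  cycle 2 → 2: weight = 2, length = 1, mean = 2/1 ≈ 2.000
  cycle 0 → 1 → 0: weight = 4, length = 2, mean = 4/2 ≈ 2.000
  cycle 0 → 2 → 0: weight = 5, length = 2, mean = 5/2 ≈ 2.500
  cycle 1 → 0 → 1: weight = 4, length = 2, mean = 4/2 ≈ 2.000
Minimum mean = 2.000, attained e.g. along the cycle 2 → 2 with weight 2 and length 1. So λ(A) = 2/1 = 2.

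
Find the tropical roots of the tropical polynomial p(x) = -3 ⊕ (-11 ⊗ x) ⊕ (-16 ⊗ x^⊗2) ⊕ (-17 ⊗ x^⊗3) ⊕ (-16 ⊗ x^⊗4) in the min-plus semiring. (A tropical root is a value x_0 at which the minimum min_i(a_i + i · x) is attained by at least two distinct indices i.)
Roots: {-1, 1, 5, 8}

Each tropical root is a break point of the lower envelope of the lines y = a_i + i · x (there are 5 lines, with slopes 0, 1, ..., 4). Only the lines that attain the minimum somewhere contribute to roots; other lines are dominated. Here the surviving (envelope) indices are i = 4, i = 3, i = 2, i = 1, i = 0.
Intersections between consecutive envelope lines give the roots: for adjacent envelope indices i < j the intersection is x = (a_i − a_j) / (j − i). Reading off the sorted break points: {-1, 1, 5, 8}.
Verification: at each break x_0, at least two indices attain the minimum of min_i(a_i + i · x_0).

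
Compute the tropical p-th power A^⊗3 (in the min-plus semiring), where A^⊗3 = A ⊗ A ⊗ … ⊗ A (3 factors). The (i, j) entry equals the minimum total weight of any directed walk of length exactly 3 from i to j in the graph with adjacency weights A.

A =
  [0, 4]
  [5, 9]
A^⊗3 =
  [0, 4]
  [5, 9]

Each entry (A^⊗3)_ij equals the minimum over all length-3 walks i = v_0 → v_1 → … → v_3 = j of Σ_t A[v_t][v_{t+1}]. For example, for (i, j) = (0, 1) we minimise over 4 possible intermediate vertex sequences; the minimum is 4, attained along the walk 0 → 0 → 0 → 1.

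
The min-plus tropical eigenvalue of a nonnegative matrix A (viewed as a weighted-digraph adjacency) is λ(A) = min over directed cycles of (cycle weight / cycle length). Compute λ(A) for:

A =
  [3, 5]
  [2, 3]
λ(A) = 3

Enumerate directed cycles and compute their means (weight / length). Sample:
  cycle 0 → 0: weight = 3, length = 1, mean = 3/1 ≈ 3.000
  cycle 1 → 1: weight = 3, length = 1, mean = 3/1 ≈ 3.000
  cycle 0 → 1 → 0: weight = 7, length = 2, mean = 7/2 ≈ 3.500
  cycle 1 → 0 → 1: weight = 7, length = 2, mean = 7/2 ≈ 3.500
Minimum mean = 3.000, attained e.g. along the cycle 0 → 0 with weight 3 and length 1. So λ(A) = 3/1 = 3.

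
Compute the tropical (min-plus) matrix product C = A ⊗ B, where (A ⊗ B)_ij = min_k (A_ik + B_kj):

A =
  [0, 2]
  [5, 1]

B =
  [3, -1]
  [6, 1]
A ⊗ B =
  [3, -1]
  [7, 2]

Apply the min-plus product entry-by-entry:
  C[0][0] = min over k of (A[0][0] + B[0][0] = 0 + 3 = 3, A[0][1] + B[1][0] = 2 + 6 = 8) = 3 (attained at k = 0)
  C[0][1] = min over k of (A[0][0] + B[0][1] = 0 + -1 = -1, A[0][1] + B[1][1] = 2 + 1 = 3) = -1 (attained at k = 0)
  C[1][0] = min over k of (A[1][0] + B[0][0] = 5 + 3 = 8, A[1][1] + B[1][0] = 1 + 6 = 7) = 7 (attained at k = 1)
  C[1][1] = min over k of (A[1][0] + B[0][1] = 5 + -1 = 4, A[1][1] + B[1][1] = 1 + 1 = 2) = 2 (attained at k = 1)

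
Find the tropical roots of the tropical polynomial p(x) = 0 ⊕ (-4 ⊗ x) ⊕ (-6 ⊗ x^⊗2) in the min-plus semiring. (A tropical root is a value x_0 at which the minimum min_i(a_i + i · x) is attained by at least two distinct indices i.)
Roots: {2, 4}

Each tropical root is a break point of the lower envelope of the lines y = a_i + i · x (there are 3 lines, with slopes 0, 1, ..., 2). Only the lines that attain the minimum somewhere contribute to roots; other lines are dominated. Here the surviving (envelope) indices are i = 2, i = 1, i = 0.
Intersections between consecutive envelope lines give the roots: for adjacent envelope indices i < j the intersection is x = (a_i − a_j) / (j − i). Reading off the sorted break points: {2, 4}.
Verification: at each break x_0, at least two indices attain the minimum of min_i(a_i + i · x_0).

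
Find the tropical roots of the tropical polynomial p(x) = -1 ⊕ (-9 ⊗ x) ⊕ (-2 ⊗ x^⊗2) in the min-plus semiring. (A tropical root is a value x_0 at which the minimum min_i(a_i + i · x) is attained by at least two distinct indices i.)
Roots: {-7, 8}

Each tropical root is a break point of the lower envelope of the lines y = a_i + i · x (there are 3 lines, with slopes 0, 1, ..., 2). Only the lines that attain the minimum somewhere contribute to roots; other lines are dominated. Here the surviving (envelope) indices are i = 2, i = 1, i = 0.
Intersections between consecutive envelope lines give the roots: for adjacent envelope indices i < j the intersection is x = (a_i − a_j) / (j − i). Reading off the sorted break points: {-7, 8}.
Verification: at each break x_0, at least two indices attain the minimum of min_i(a_i + i · x_0).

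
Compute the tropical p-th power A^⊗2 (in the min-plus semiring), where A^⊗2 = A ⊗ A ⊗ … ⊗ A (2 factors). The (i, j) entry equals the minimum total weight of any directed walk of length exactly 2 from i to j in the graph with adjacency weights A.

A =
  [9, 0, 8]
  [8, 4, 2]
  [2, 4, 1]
A^⊗2 =
  [8, 4, 2]
  [4, 6, 3]
  [3, 2, 2]

Each entry (A^⊗2)_ij equals the minimum over all length-2 walks i = v_0 → v_1 → … → v_2 = j of Σ_t A[v_t][v_{t+1}]. For example, for (i, j) = (0, 2) we minimise over 3 possible intermediate vertex sequences; the minimum is 2, attained along the walk 0 → 1 → 2.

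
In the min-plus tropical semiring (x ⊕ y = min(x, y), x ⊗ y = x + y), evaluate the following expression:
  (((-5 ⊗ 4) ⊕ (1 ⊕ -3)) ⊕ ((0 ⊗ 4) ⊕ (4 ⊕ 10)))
(((-5 ⊗ 4) ⊕ (1 ⊕ -3)) ⊕ ((0 ⊗ 4) ⊕ (4 ⊕ 10))) = -3

Expand innermost to outermost. Recall ⊕ takes the minimum of its arguments and ⊗ takes their sum. Working out the expression (((-5 ⊗ 4) ⊕ (1 ⊕ -3)) ⊕ ((0 ⊗ 4) ⊕ (4 ⊕ 10))) gives -3.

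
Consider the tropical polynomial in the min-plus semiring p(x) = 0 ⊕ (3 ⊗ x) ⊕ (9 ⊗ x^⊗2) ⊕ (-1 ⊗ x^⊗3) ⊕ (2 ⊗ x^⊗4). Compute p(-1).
p(-1) = -4

A tropical monomial a ⊗ x^⊗i evaluates to a + i · x. Evaluating each term at x = -1:
  Term 0 contributes 0 + 0 · -1 = 0
  Term 1 contributes 3 + 1 · -1 = 2
  Term 2 contributes 9 + 2 · -1 = 7
  Term 3 contributes -1 + 3 · -1 = -4
  Term 4 contributes 2 + 4 · -1 = -2
p(-1) = ⊕ of these = min[0, 2, 7, -4, -2] = -4.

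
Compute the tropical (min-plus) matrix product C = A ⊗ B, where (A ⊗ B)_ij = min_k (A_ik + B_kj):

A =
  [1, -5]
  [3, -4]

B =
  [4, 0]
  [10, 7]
A ⊗ B =
  [5, 1]
  [6, 3]

Apply the min-plus product entry-by-entry:
  C[0][0] = min over k of (A[0][0] + B[0][0] = 1 + 4 = 5, A[0][1] + B[1][0] = -5 + 10 = 5) = 5 (attained at k = 0)
  C[0][1] = min over k of (A[0][0] + B[0][1] = 1 + 0 = 1, A[0][1] + B[1][1] = -5 + 7 = 2) = 1 (attained at k = 0)
  C[1][0] = min over k of (A[1][0] + B[0][0] = 3 + 4 = 7, A[1][1] + B[1][0] = -4 + 10 = 6) = 6 (attained at k = 1)
  C[1][1] = min over k of (A[1][0] + B[0][1] = 3 + 0 = 3, A[1][1] + B[1][1] = -4 + 7 = 3) = 3 (attained at k = 0)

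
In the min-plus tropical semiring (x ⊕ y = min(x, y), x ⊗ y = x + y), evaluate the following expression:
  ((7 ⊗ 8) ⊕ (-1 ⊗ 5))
((7 ⊗ 8) ⊕ (-1 ⊗ 5)) = 4

Expand innermost to outermost. Recall ⊕ takes the minimum of its arguments and ⊗ takes their sum. Working out the expression ((7 ⊗ 8) ⊕ (-1 ⊗ 5)) gives 4.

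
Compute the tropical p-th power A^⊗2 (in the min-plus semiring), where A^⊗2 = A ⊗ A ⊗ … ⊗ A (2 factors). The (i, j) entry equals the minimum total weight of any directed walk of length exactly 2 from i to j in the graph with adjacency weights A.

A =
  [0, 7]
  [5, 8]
A^⊗2 =
  [0, 7]
  [5, 12]

Each entry (A^⊗2)_ij equals the minimum over all length-2 walks i = v_0 → v_1 → … → v_2 = j of Σ_t A[v_t][v_{t+1}]. For example, for (i, j) = (0, 1) we minimise over 2 possible intermediate vertex sequences; the minimum is 7, attained along the walk 0 → 0 → 1.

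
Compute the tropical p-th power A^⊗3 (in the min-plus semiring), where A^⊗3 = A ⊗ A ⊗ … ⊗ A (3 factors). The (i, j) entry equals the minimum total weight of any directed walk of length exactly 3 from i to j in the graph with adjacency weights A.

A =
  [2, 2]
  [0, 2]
A^⊗3 =
  [4, 4]
  [2, 4]

Each entry (A^⊗3)_ij equals the minimum over all length-3 walks i = v_0 → v_1 → … → v_3 = j of Σ_t A[v_t][v_{t+1}]. For example, for (i, j) = (0, 1) we minimise over 4 possible intermediate vertex sequences; the minimum is 4, attained along the walk 0 → 1 → 0 → 1.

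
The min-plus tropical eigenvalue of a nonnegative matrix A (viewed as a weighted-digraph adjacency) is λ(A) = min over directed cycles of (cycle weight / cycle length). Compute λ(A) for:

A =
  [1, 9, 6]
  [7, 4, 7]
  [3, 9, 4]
λ(A) = 1

Enumerate directed cycles and compute their means (weight / length). Sample:
  cycle 0 → 0: weight = 1, length = 1, mean = 1/1 ≈ 1.000
  cycle 1 → 1: weight = 4, length = 1, mean = 4/1 ≈ 4.000
  cycle 2 → 2: weight = 4, length = 1, mean = 4/1 ≈ 4.000
  cycle 0 → 1 → 0: weight = 16, length = 2, mean = 16/2 ≈ 8.000
  cycle 0 → 2 → 0: weight = 9, length = 2, mean = 9/2 ≈ 4.500
  cycle 1 → 0 → 1: weight = 16, length = 2, mean = 16/2 ≈ 8.000
Minimum mean = 1.000, attained e.g. along the cycle 0 → 0 with weight 1 and length 1. So λ(A) = 1/1 = 1.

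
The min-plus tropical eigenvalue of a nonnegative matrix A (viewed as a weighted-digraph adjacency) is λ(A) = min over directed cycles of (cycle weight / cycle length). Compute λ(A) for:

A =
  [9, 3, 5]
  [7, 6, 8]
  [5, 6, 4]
λ(A) = 4

Enumerate directed cycles and compute their means (weight / length). Sample:
  cycle 0 → 0: weight = 9, length = 1, mean = 9/1 ≈ 9.000
  cycle 1 → 1: weight = 6, length = 1, mean = 6/1 ≈ 6.000
  cycle 2 → 2: weight = 4, length = 1, mean = 4/1 ≈ 4.000
  cycle 0 → 1 → 0: weight = 10, length = 2, mean = 10/2 ≈ 5.000
  cycle 0 → 2 → 0: weight = 10, length = 2, mean = 10/2 ≈ 5.000
  cycle 1 → 0 → 1: weight = 10, length = 2, mean = 10/2 ≈ 5.000
Minimum mean = 4.000, attained e.g. along the cycle 2 → 2 with weight 4 and length 1. So λ(A) = 4/1 = 4.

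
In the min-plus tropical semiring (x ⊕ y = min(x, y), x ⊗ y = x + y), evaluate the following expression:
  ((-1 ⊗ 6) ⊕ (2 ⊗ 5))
((-1 ⊗ 6) ⊕ (2 ⊗ 5)) = 5

Expand innermost to outermost. Recall ⊕ takes the minimum of its arguments and ⊗ takes their sum. Working out the expression ((-1 ⊗ 6) ⊕ (2 ⊗ 5)) gives 5.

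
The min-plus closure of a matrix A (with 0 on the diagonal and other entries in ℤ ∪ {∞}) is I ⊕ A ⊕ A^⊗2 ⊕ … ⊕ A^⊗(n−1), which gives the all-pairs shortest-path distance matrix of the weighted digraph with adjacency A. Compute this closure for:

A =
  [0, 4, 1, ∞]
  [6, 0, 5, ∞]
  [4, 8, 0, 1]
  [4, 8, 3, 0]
Closure =
  [0, 4, 1, 2]
  [6, 0, 5, 6]
  [4, 8, 0, 1]
  [4, 8, 3, 0]

This is the Floyd-Warshall all-pairs shortest-path computation. For each intermediate vertex k = 0, 1, …, 3, update dist[i][j] ← min(dist[i][j], dist[i][k] + dist[k][j]). The final matrix gives, for each (i, j), the minimum total weight of any directed path from i to j (possibly empty when i = j).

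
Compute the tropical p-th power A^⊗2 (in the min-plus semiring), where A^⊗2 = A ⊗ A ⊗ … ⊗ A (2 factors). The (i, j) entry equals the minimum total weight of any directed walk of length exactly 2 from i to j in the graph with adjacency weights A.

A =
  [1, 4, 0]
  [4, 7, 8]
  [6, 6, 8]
A^⊗2 =
  [2, 5, 1]
  [5, 8, 4]
  [7, 10, 6]

Each entry (A^⊗2)_ij equals the minimum over all length-2 walks i = v_0 → v_1 → … → v_2 = j of Σ_t A[v_t][v_{t+1}]. For example, for (i, j) = (0, 2) we minimise over 3 possible intermediate vertex sequences; the minimum is 1, attained along the walk 0 → 0 → 2.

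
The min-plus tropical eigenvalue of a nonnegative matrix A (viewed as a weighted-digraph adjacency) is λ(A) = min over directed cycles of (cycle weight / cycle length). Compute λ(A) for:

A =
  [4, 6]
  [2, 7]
λ(A) = 4

Enumerate directed cycles and compute their means (weight / length). Sample:
  cycle 0 → 0: weight = 4, length = 1, mean = 4/1 ≈ 4.000
  cycle 1 → 1: weight = 7, length = 1, mean = 7/1 ≈ 7.000
  cycle 0 → 1 → 0: weight = 8, length = 2, mean = 8/2 ≈ 4.000
  cycle 1 → 0 → 1: weight = 8, length = 2, mean = 8/2 ≈ 4.000
Minimum mean = 4.000, attained e.g. along the cycle 0 → 0 with weight 4 and length 1. So λ(A) = 4/1 = 4.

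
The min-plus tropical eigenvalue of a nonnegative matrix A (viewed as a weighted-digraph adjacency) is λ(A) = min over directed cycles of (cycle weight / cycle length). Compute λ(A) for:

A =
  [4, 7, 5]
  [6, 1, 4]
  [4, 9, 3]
λ(A) = 1

Enumerate directed cycles and compute their means (weight / length). Sample:
  cycle 0 → 0: weight = 4, length = 1, mean = 4/1 ≈ 4.000
  cycle 1 → 1: weight = 1, length = 1, mean = 1/1 ≈ 1.000
  cycle 2 → 2: weight = 3, length = 1, mean = 3/1 ≈ 3.000
  cycle 0 → 1 → 0: weight = 13, length = 2, mean = 13/2 ≈ 6.500
  cycle 0 → 2 → 0: weight = 9, length = 2, mean = 9/2 ≈ 4.500
  cycle 1 → 0 → 1: weight = 13, length = 2, mean = 13/2 ≈ 6.500
Minimum mean = 1.000, attained e.g. along the cycle 1 → 1 with weight 1 and length 1. So λ(A) = 1/1 = 1.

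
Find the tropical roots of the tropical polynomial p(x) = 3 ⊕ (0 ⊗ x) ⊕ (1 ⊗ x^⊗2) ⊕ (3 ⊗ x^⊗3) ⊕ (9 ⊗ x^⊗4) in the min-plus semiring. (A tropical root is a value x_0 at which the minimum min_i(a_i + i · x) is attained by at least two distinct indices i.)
Roots: {-6, -2, -1, 3}

Each tropical root is a break point of the lower envelope of the lines y = a_i + i · x (there are 5 lines, with slopes 0, 1, ..., 4). Only the lines that attain the minimum somewhere contribute to roots; other lines are dominated. Here the surviving (envelope) indices are i = 4, i = 3, i = 2, i = 1, i = 0.
Intersections between consecutive envelope lines give the roots: for adjacent envelope indices i < j the intersection is x = (a_i − a_j) / (j − i). Reading off the sorted break points: {-6, -2, -1, 3}.
Verification: at each break x_0, at least two indices attain the minimum of min_i(a_i + i · x_0).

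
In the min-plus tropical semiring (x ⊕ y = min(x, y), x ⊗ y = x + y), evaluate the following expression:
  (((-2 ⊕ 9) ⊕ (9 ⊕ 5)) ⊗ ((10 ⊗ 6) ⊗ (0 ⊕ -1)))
(((-2 ⊕ 9) ⊕ (9 ⊕ 5)) ⊗ ((10 ⊗ 6) ⊗ (0 ⊕ -1))) = 13

Expand innermost to outermost. Recall ⊕ takes the minimum of its arguments and ⊗ takes their sum. Working out the expression (((-2 ⊕ 9) ⊕ (9 ⊕ 5)) ⊗ ((10 ⊗ 6) ⊗ (0 ⊕ -1))) gives 13.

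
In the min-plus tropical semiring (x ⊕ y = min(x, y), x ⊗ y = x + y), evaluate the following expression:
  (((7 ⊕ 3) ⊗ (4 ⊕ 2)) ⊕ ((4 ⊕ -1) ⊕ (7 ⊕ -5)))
(((7 ⊕ 3) ⊗ (4 ⊕ 2)) ⊕ ((4 ⊕ -1) ⊕ (7 ⊕ -5))) = -5

Expand innermost to outermost. Recall ⊕ takes the minimum of its arguments and ⊗ takes their sum. Working out the expression (((7 ⊕ 3) ⊗ (4 ⊕ 2)) ⊕ ((4 ⊕ -1) ⊕ (7 ⊕ -5))) gives -5.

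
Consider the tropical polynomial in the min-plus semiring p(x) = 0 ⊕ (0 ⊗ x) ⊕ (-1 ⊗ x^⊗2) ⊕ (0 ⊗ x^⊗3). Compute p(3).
p(3) = 0

A tropical monomial a ⊗ x^⊗i evaluates to a + i · x. Evaluating each term at x = 3:
  Term 0 contributes 0 + 0 · 3 = 0
  Term 1 contributes 0 + 1 · 3 = 3
  Term 2 contributes -1 + 2 · 3 = 5
  Term 3 contributes 0 + 3 · 3 = 9
p(3) = ⊕ of these = min[0, 3, 5, 9] = 0.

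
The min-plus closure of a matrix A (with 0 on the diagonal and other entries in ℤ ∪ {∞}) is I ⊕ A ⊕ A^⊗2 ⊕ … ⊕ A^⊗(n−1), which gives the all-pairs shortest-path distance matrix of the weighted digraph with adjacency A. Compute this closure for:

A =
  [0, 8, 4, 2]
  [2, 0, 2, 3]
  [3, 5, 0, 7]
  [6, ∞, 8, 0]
Closure =
  [0, 8, 4, 2]
  [2, 0, 2, 3]
  [3, 5, 0, 5]
  [6, 13, 8, 0]

This is the Floyd-Warshall all-pairs shortest-path computation. For each intermediate vertex k = 0, 1, …, 3, update dist[i][j] ← min(dist[i][j], dist[i][k] + dist[k][j]). The final matrix gives, for each (i, j), the minimum total weight of any directed path from i to j (possibly empty when i = j).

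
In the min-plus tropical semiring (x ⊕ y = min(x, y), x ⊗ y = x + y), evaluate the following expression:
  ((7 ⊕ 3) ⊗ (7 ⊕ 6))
((7 ⊕ 3) ⊗ (7 ⊕ 6)) = 9

Expand innermost to outermost. Recall ⊕ takes the minimum of its arguments and ⊗ takes their sum. Working out the expression ((7 ⊕ 3) ⊗ (7 ⊕ 6)) gives 9.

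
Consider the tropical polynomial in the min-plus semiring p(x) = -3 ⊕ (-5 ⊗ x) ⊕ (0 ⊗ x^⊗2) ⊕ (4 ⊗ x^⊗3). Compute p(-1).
p(-1) = -6

A tropical monomial a ⊗ x^⊗i evaluates to a + i · x. Evaluating each term at x = -1:
  Term 0 contributes -3 + 0 · -1 = -3
  Term 1 contributes -5 + 1 · -1 = -6
  Term 2 contributes 0 + 2 · -1 = -2
  Term 3 contributes 4 + 3 · -1 = 1
p(-1) = ⊕ of these = min[-3, -6, -2, 1] = -6.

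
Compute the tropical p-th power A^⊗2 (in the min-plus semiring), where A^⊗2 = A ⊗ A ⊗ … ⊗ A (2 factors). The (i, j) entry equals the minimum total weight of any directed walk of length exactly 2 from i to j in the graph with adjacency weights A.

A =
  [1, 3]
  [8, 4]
A^⊗2 =
  [2, 4]
  [9, 8]

Each entry (A^⊗2)_ij equals the minimum over all length-2 walks i = v_0 → v_1 → … → v_2 = j of Σ_t A[v_t][v_{t+1}]. For example, for (i, j) = (0, 1) we minimise over 2 possible intermediate vertex sequences; the minimum is 4, attained along the walk 0 → 0 → 1.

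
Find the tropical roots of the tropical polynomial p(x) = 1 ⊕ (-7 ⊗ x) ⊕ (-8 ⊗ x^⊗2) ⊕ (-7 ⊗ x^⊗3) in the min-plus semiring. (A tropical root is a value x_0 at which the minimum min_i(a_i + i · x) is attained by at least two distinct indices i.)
Roots: {-1, 1, 8}

Each tropical root is a break point of the lower envelope of the lines y = a_i + i · x (there are 4 lines, with slopes 0, 1, ..., 3). Only the lines that attain the minimum somewhere contribute to roots; other lines are dominated. Here the surviving (envelope) indices are i = 3, i = 2, i = 1, i = 0.
Intersections between consecutive envelope lines give the roots: for adjacent envelope indices i < j the intersection is x = (a_i − a_j) / (j − i). Reading off the sorted break points: {-1, 1, 8}.
Verification: at each break x_0, at least two indices attain the minimum of min_i(a_i + i · x_0).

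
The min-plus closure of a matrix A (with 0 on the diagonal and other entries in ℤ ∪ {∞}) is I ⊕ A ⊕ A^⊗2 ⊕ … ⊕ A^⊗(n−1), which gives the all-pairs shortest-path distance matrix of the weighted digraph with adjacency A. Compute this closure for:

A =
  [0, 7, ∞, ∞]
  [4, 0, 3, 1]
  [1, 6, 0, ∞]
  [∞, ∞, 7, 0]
Closure =
  [0, 7, 10, 8]
  [4, 0, 3, 1]
  [1, 6, 0, 7]
  [8, 13, 7, 0]

This is the Floyd-Warshall all-pairs shortest-path computation. For each intermediate vertex k = 0, 1, …, 3, update dist[i][j] ← min(dist[i][j], dist[i][k] + dist[k][j]). The final matrix gives, for each (i, j), the minimum total weight of any directed path from i to j (possibly empty when i = j).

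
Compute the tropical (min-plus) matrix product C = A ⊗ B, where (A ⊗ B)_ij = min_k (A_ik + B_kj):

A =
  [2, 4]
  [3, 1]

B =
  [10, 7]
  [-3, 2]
A ⊗ B =
  [1, 6]
  [-2, 3]

Apply the min-plus product entry-by-entry:
  C[0][0] = min over k of (A[0][0] + B[0][0] = 2 + 10 = 12, A[0][1] + B[1][0] = 4 + -3 = 1) = 1 (attained at k = 1)
  C[0][1] = min over k of (A[0][0] + B[0][1] = 2 + 7 = 9, A[0][1] + B[1][1] = 4 + 2 = 6) = 6 (attained at k = 1)
  C[1][0] = min over k of (A[1][0] + B[0][0] = 3 + 10 = 13, A[1][1] + B[1][0] = 1 + -3 = -2) = -2 (attained at k = 1)
  C[1][1] = min over k of (A[1][0] + B[0][1] = 3 + 7 = 10, A[1][1] + B[1][1] = 1 + 2 = 3) = 3 (attained at k = 1)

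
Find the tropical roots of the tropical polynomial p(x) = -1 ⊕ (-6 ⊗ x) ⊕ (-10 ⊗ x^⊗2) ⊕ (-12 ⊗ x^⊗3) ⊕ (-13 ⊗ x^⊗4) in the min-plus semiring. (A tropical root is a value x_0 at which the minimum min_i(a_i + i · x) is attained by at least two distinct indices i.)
Roots: {1, 2, 4, 5}

Each tropical root is a break point of the lower envelope of the lines y = a_i + i · x (there are 5 lines, with slopes 0, 1, ..., 4). Only the lines that attain the minimum somewhere contribute to roots; other lines are dominated. Here the surviving (envelope) indices are i = 4, i = 3, i = 2, i = 1, i = 0.
Intersections between consecutive envelope lines give the roots: for adjacent envelope indices i < j the intersection is x = (a_i − a_j) / (j − i). Reading off the sorted break points: {1, 2, 4, 5}.
Verification: at each break x_0, at least two indices attain the minimum of min_i(a_i + i · x_0).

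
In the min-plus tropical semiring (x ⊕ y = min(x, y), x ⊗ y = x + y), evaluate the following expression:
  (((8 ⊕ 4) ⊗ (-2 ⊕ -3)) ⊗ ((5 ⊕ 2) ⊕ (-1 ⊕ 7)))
(((8 ⊕ 4) ⊗ (-2 ⊕ -3)) ⊗ ((5 ⊕ 2) ⊕ (-1 ⊕ 7))) = 0

Expand innermost to outermost. Recall ⊕ takes the minimum of its arguments and ⊗ takes their sum. Working out the expression (((8 ⊕ 4) ⊗ (-2 ⊕ -3)) ⊗ ((5 ⊕ 2) ⊕ (-1 ⊕ 7))) gives 0.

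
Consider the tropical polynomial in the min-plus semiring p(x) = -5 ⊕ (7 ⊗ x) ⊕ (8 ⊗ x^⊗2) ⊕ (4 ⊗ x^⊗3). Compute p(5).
p(5) = -5

A tropical monomial a ⊗ x^⊗i evaluates to a + i · x. Evaluating each term at x = 5:
  Term 0 contributes -5 + 0 · 5 = -5
  Term 1 contributes 7 + 1 · 5 = 12
  Term 2 contributes 8 + 2 · 5 = 18
  Term 3 contributes 4 + 3 · 5 = 19
p(5) = ⊕ of these = min[-5, 12, 18, 19] = -5.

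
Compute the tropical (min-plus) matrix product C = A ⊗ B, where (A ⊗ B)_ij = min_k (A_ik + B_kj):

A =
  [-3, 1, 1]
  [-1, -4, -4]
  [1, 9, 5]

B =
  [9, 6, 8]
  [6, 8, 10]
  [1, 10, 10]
A ⊗ B =
  [2, 3, 5]
  [-3, 4, 6]
  [6, 7, 9]

Apply the min-plus product entry-by-entry:
  C[0][0] = min over k of (A[0][0] + B[0][0] = -3 + 9 = 6, A[0][1] + B[1][0] = 1 + 6 = 7, A[0][2] + B[2][0] = 1 + 1 = 2) = 2 (attained at k = 2)
  C[0][1] = min over k of (A[0][0] + B[0][1] = -3 + 6 = 3, A[0][1] + B[1][1] = 1 + 8 = 9, A[0][2] + B[2][1] = 1 + 10 = 11) = 3 (attained at k = 0)
  C[0][2] = min over k of (A[0][0] + B[0][2] = -3 + 8 = 5, A[0][1] + B[1][2] = 1 + 10 = 11, A[0][2] + B[2][2] = 1 + 10 = 11) = 5 (attained at k = 0)
  C[1][0] = min over k of (A[1][0] + B[0][0] = -1 + 9 = 8, A[1][1] + B[1][0] = -4 + 6 = 2, A[1][2] + B[2][0] = -4 + 1 = -3) = -3 (attained at k = 2)
  C[1][1] = min over k of (A[1][0] + B[0][1] = -1 + 6 = 5, A[1][1] + B[1][1] = -4 + 8 = 4, A[1][2] + B[2][1] = -4 + 10 = 6) = 4 (attained at k = 1)
  C[1][2] = min over k of (A[1][0] + B[0][2] = -1 + 8 = 7, A[1][1] + B[1][2] = -4 + 10 = 6, A[1][2] + B[2][2] = -4 + 10 = 6) = 6 (attained at k = 1)
  C[2][0] = min over k of (A[2][0] + B[0][0] = 1 + 9 = 10, A[2][1] + B[1][0] = 9 + 6 = 15, A[2][2] + B[2][0] = 5 + 1 = 6) = 6 (attained at k = 2)
  C[2][1] = min over k of (A[2][0] + B[0][1] = 1 + 6 = 7, A[2][1] + B[1][1] = 9 + 8 = 17, A[2][2] + B[2][1] = 5 + 10 = 15) = 7 (attained at k = 0)
  C[2][2] = min over k of (A[2][0] + B[0][2] = 1 + 8 = 9, A[2][1] + B[1][2] = 9 + 10 = 19, A[2][2] + B[2][2] = 5 + 10 = 15) = 9 (attained at k = 0)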